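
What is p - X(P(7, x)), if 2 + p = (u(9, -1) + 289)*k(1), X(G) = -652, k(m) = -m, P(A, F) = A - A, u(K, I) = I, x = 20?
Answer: 362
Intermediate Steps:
P(A, F) = 0
p = -290 (p = -2 + (-1 + 289)*(-1*1) = -2 + 288*(-1) = -2 - 288 = -290)
p - X(P(7, x)) = -290 - 1*(-652) = -290 + 652 = 362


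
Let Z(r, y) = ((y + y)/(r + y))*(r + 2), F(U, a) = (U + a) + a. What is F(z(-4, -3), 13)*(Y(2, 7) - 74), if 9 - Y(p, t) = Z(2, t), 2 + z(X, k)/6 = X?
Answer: 6410/9 ≈ 712.22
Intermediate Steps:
z(X, k) = -12 + 6*X
F(U, a) = U + 2*a
Z(r, y) = 2*y*(2 + r)/(r + y) (Z(r, y) = ((2*y)/(r + y))*(2 + r) = (2*y/(r + y))*(2 + r) = 2*y*(2 + r)/(r + y))
Y(p, t) = 9 - 8*t/(2 + t) (Y(p, t) = 9 - 2*t*(2 + 2)/(2 + t) = 9 - 2*t*4/(2 + t) = 9 - 8*t/(2 + t))
F(z(-4, -3), 13)*(Y(2, 7) - 74) = ((-12 + 6*(-4)) + 2*13)*((18 + 7)/(2 + 7) - 74) = ((-12 - 24) + 26)*(25/9 - 74) = (-36 + 26)*((⅑)*25 - 74) = -10*(25/9 - 74) = -10*(-641/9) = 6410/9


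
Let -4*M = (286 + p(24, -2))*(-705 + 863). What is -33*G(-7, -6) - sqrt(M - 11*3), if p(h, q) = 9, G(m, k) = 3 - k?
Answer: -297 - I*sqrt(46742)/2 ≈ -297.0 - 108.1*I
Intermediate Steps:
M = -23305/2 (M = -(286 + 9)*(-705 + 863)/4 = -295*158/4 = -1/4*46610 = -23305/2 ≈ -11653.)
-33*G(-7, -6) - sqrt(M - 11*3) = -33*(3 - 1*(-6)) - sqrt(-23305/2 - 11*3) = -33*(3 + 6) - sqrt(-23305/2 - 33) = -33*9 - sqrt(-23371/2) = -297 - I*sqrt(46742)/2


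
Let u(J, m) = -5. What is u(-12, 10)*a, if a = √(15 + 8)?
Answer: -5*√23 ≈ -23.979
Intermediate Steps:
a = √23 ≈ 4.7958
u(-12, 10)*a = -5*√23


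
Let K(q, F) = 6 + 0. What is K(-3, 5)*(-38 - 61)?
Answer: -594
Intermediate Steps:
K(q, F) = 6
K(-3, 5)*(-38 - 61) = 6*(-38 - 61) = 6*(-99) = -594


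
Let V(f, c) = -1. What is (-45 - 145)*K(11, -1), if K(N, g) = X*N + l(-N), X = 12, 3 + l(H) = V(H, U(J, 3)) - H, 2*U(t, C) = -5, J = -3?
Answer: -26410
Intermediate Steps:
U(t, C) = -5/2 (U(t, C) = (½)*(-5) = -5/2)
l(H) = -4 - H (l(H) = -3 + (-1 - H) = -4 - H)
K(N, g) = -4 + 13*N (K(N, g) = 12*N + (-4 - (-1)*N) = 12*N + (-4 + N) = -4 + 13*N)
(-45 - 145)*K(11, -1) = (-45 - 145)*(-4 + 13*11) = -190*(-4 + 143) = -190*139 = -26410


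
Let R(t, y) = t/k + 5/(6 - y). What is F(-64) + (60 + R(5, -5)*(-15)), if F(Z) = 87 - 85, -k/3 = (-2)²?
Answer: 2703/44 ≈ 61.432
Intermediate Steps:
k = -12 (k = -3*(-2)² = -3*4 = -12)
R(t, y) = 5/(6 - y) - t/12 (R(t, y) = t/(-12) + 5/(6 - y) = t*(-1/12) + 5/(6 - y) = -t/12 + 5/(6 - y) = 5/(6 - y) - t/12)
F(Z) = 2
F(-64) + (60 + R(5, -5)*(-15)) = 2 + (60 + ((-60 + 6*5 - 1*5*(-5))/(12*(-6 - 5)))*(-15)) = 2 + (60 + ((1/12)*(-60 + 30 + 25)/(-11))*(-15)) = 2 + (60 + ((1/12)*(-1/11)*(-5))*(-15)) = 2 + (60 + (5/132)*(-15)) = 2 + (60 - 25/44) = 2 + 2615/44 = 2703/44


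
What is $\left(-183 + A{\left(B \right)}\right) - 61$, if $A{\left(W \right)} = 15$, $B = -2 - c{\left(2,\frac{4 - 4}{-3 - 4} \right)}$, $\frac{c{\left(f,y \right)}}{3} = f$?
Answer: $-229$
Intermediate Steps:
$c{\left(f,y \right)} = 3 f$
$B = -8$ ($B = -2 - 3 \cdot 2 = -2 - 6 = -8$)
$\left(-183 + A{\left(B \right)}\right) - 61 = \left(-183 + 15\right) - 61 = -168 - 61 = -229$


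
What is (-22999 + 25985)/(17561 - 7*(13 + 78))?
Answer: 1493/8462 ≈ 0.17644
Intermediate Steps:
(-22999 + 25985)/(17561 - 7*(13 + 78)) = 2986/(17561 - 7*91) = 2986/(17561 - 637) = 2986/16924 = 2986*(1/16924) = 1493/8462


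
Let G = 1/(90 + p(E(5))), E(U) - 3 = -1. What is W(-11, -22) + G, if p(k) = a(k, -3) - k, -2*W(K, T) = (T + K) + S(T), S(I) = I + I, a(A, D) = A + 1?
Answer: 7009/182 ≈ 38.511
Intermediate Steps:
a(A, D) = 1 + A
E(U) = 2 (E(U) = 3 - 1 = 2)
S(I) = 2*I
W(K, T) = -3*T/2 - K/2 (W(K, T) = -((T + K) + 2*T)/2 = -((K + T) + 2*T)/2 = -(K + 3*T)/2 = -3*T/2 - K/2)
p(k) = 1 (p(k) = (1 + k) - k = 1)
G = 1/91 (G = 1/(90 + 1) = 1/91 ≈ 0.010989)
W(-11, -22) + G = (-3/2*(-22) - ½*(-11)) + 1/91 = (33 + 11/2) + 1/91 = 77/2 + 1/91 = 7009/182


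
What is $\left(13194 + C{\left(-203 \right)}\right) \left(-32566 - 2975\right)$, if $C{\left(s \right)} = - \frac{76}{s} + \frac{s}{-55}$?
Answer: $- \frac{476108525169}{1015} \approx -4.6907 \cdot 10^{8}$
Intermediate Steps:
$C{\left(s \right)} = - \frac{76}{s} - \frac{s}{55}$ ($C{\left(s \right)} = - \frac{76}{s} + s \left(- \frac{1}{55}\right) = - \frac{76}{s} - \frac{s}{55}$)
$\left(13194 + C{\left(-203 \right)}\right) \left(-32566 - 2975\right) = \left(13194 - \left(- \frac{203}{55} + \frac{76}{-203}\right)\right) \left(-32566 - 2975\right) = \left(13194 + \left(\left(-76\right) \left(- \frac{1}{203}\right) + \frac{203}{55}\right)\right) \left(-35541\right) = \left(13194 + \left(\frac{76}{203} + \frac{203}{55}\right)\right) \left(-35541\right) = \left(13194 + \frac{45389}{11165}\right) \left(-35541\right) = \frac{147356399}{11165} \left(-35541\right) = - \frac{476108525169}{1015}$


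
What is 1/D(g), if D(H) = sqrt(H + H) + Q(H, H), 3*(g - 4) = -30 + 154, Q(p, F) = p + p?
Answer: 3/269 - 3*sqrt(51)/18292 ≈ 0.0099812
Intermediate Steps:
Q(p, F) = 2*p
g = 136/3 (g = 4 + (-30 + 154)/3 = 4 + (1/3)*124 = 4 + 124/3 = 136/3 ≈ 45.333)
D(H) = 2*H + sqrt(2)*sqrt(H) (D(H) = sqrt(H + H) + 2*H = sqrt(2*H) + 2*H = sqrt(2)*sqrt(H) + 2*H = 2*H + sqrt(2)*sqrt(H))
1/D(g) = 1/(2*(136/3) + sqrt(2)*sqrt(136/3)) = 1/(272/3 + sqrt(2)*(2*sqrt(102)/3)) = 1/(272/3 + 4*sqrt(51)/3)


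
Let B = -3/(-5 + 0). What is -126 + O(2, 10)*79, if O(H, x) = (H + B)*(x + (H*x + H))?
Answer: 32234/5 ≈ 6446.8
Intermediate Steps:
B = ⅗ (B = -3/(-5) = -3*(-⅕) = ⅗ ≈ 0.60000)
O(H, x) = (⅗ + H)*(H + x + H*x) (O(H, x) = (H + ⅗)*(x + (H*x + H)) = (⅗ + H)*(x + (H + H*x)) = (⅗ + H)*(H + x + H*x))
-126 + O(2, 10)*79 = -126 + (2² + (⅗)*2 + (⅗)*10 + 10*2² + (8/5)*2*10)*79 = -126 + (4 + 6/5 + 6 + 10*4 + 32)*79 = -126 + (4 + 6/5 + 6 + 40 + 32)*79 = -126 + (416/5)*79 = -126 + 32864/5 = 32234/5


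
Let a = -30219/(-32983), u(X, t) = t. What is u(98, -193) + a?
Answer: -6335500/32983 ≈ -192.08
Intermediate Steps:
a = 30219/32983 (a = -30219*(-1/32983) = 30219/32983 ≈ 0.91620)
u(98, -193) + a = -193 + 30219/32983 = -6335500/32983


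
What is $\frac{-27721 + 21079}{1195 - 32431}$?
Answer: $\frac{1107}{5206} \approx 0.21264$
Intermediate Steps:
$\frac{-27721 + 21079}{1195 - 32431} = - \frac{6642}{-31236} = \left(-6642\right) \left(- \frac{1}{31236}\right) = \frac{1107}{5206}$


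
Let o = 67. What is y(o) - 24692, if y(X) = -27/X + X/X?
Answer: -1654324/67 ≈ -24691.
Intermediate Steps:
y(X) = 1 - 27/X (y(X) = -27/X + 1 = 1 - 27/X)
y(o) - 24692 = (-27 + 67)/67 - 24692 = (1/67)*40 - 24692 = 40/67 - 24692 = -1654324/67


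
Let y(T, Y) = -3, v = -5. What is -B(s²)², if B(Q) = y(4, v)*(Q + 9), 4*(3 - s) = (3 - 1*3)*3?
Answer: -2916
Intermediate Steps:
s = 3 (s = 3 - (3 - 1*3)*3/4 = 3 - (3 - 3)*3/4 = 3 - 0*3 = 3 - ¼*0 = 3 + 0 = 3)
B(Q) = -27 - 3*Q (B(Q) = -3*(Q + 9) = -3*(9 + Q) = -27 - 3*Q)
-B(s²)² = -(-27 - 3*3²)² = -(-27 - 3*9)² = -(-27 - 27)² = -1*(-54)² = -1*2916 = -2916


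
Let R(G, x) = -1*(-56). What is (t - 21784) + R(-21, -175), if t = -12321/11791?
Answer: -256207169/11791 ≈ -21729.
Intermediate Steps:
R(G, x) = 56
t = -12321/11791 (t = -12321*1/11791 = -12321/11791 ≈ -1.0449)
(t - 21784) + R(-21, -175) = (-12321/11791 - 21784) + 56 = -256867465/11791 + 56 = -256207169/11791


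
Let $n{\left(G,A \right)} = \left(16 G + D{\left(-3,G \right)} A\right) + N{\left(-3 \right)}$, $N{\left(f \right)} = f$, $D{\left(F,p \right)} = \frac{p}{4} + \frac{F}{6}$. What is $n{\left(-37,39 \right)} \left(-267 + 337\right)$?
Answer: $- \frac{136535}{2} \approx -68268.0$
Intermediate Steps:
$D{\left(F,p \right)} = \frac{p}{4} + \frac{F}{6}$ ($D{\left(F,p \right)} = p \frac{1}{4} + F \frac{1}{6} = \frac{p}{4} + \frac{F}{6}$)
$n{\left(G,A \right)} = -3 + 16 G + A \left(- \frac{1}{2} + \frac{G}{4}\right)$ ($n{\left(G,A \right)} = \left(16 G + \left(\frac{G}{4} + \frac{1}{6} \left(-3\right)\right) A\right) - 3 = \left(16 G + \left(\frac{G}{4} - \frac{1}{2}\right) A\right) - 3 = \left(16 G + \left(- \frac{1}{2} + \frac{G}{4}\right) A\right) - 3 = \left(16 G + A \left(- \frac{1}{2} + \frac{G}{4}\right)\right) - 3 = -3 + 16 G + A \left(- \frac{1}{2} + \frac{G}{4}\right)$)
$n{\left(-37,39 \right)} \left(-267 + 337\right) = \left(-3 + 16 \left(-37\right) + \frac{1}{4} \cdot 39 \left(-2 - 37\right)\right) \left(-267 + 337\right) = \left(-3 - 592 + \frac{1}{4} \cdot 39 \left(-39\right)\right) 70 = \left(-3 - 592 - \frac{1521}{4}\right) 70 = \left(- \frac{3901}{4}\right) 70 = - \frac{136535}{2}$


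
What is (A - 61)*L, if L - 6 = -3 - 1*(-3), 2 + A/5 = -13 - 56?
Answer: -2496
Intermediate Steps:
A = -355 (A = -10 + 5*(-13 - 56) = -10 + 5*(-69) = -10 - 345 = -355)
L = 6 (L = 6 + (-3 - 1*(-3)) = 6 + (-3 + 3) = 6 + 0 = 6)
(A - 61)*L = (-355 - 61)*6 = -416*6 = -2496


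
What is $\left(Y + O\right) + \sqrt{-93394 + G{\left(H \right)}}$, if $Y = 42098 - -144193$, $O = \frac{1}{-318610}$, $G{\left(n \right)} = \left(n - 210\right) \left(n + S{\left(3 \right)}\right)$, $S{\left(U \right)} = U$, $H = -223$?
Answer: $\frac{59354175509}{318610} + \sqrt{1866} \approx 1.8633 \cdot 10^{5}$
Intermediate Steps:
$G{\left(n \right)} = \left(-210 + n\right) \left(3 + n\right)$ ($G{\left(n \right)} = \left(n - 210\right) \left(n + 3\right) = \left(-210 + n\right) \left(3 + n\right)$)
$O = - \frac{1}{318610} \approx -3.1386 \cdot 10^{-6}$
$Y = 186291$ ($Y = 42098 + 144193 = 186291$)
$\left(Y + O\right) + \sqrt{-93394 + G{\left(H \right)}} = \left(186291 - \frac{1}{318610}\right) + \sqrt{-93394 - \left(-45531 - 49729\right)} = \frac{59354175509}{318610} + \sqrt{-93394 + \left(-630 + 49729 + 46161\right)} = \frac{59354175509}{318610} + \sqrt{-93394 + 95260} = \frac{59354175509}{318610} + \sqrt{1866}$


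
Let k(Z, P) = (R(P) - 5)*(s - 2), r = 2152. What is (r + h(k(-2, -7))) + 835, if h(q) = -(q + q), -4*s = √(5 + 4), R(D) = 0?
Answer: 5919/2 ≈ 2959.5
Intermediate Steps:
s = -¾ (s = -√(5 + 4)/4 = -√9/4 = -¼*3 = -¾ ≈ -0.75000)
k(Z, P) = 55/4 (k(Z, P) = (0 - 5)*(-¾ - 2) = -5*(-11/4) = 55/4)
h(q) = -2*q
(r + h(k(-2, -7))) + 835 = (2152 - 2*55/4) + 835 = (2152 - 55/2) + 835 = 4249/2 + 835 = 5919/2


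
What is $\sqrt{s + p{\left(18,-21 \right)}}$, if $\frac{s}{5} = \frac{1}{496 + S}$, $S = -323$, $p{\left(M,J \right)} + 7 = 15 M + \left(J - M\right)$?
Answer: $\frac{\sqrt{6704961}}{173} \approx 14.968$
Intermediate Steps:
$p{\left(M,J \right)} = -7 + J + 14 M$ ($p{\left(M,J \right)} = -7 + \left(15 M + \left(J - M\right)\right) = -7 + \left(J + 14 M\right) = -7 + J + 14 M$)
$s = \frac{5}{173}$ ($s = \frac{5}{496 - 323} = \frac{5}{173} \approx 0.028902$)
$\sqrt{s + p{\left(18,-21 \right)}} = \sqrt{\frac{5}{173} - -224} = \sqrt{\frac{5}{173} + 224} = \sqrt{\frac{38757}{173}} = \frac{\sqrt{6704961}}{173}$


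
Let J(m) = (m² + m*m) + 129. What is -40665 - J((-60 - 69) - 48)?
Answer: -103452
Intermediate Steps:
J(m) = 129 + 2*m² (J(m) = (m² + m²) + 129 = 2*m² + 129 = 129 + 2*m²)
-40665 - J((-60 - 69) - 48) = -40665 - (129 + 2*((-60 - 69) - 48)²) = -40665 - (129 + 2*(-129 - 48)²) = -40665 - (129 + 2*(-177)²) = -40665 - (129 + 2*31329) = -40665 - (129 + 62658) = -40665 - 1*62787 = -40665 - 62787 = -103452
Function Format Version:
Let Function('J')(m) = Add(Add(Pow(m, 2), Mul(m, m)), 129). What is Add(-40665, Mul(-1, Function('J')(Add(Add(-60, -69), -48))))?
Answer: -103452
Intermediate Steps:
Function('J')(m) = Add(129, Mul(2, Pow(m, 2))) (Function('J')(m) = Add(Add(Pow(m, 2), Pow(m, 2)), 129) = Add(Mul(2, Pow(m, 2)), 129) = Add(129, Mul(2, Pow(m, 2))))
Add(-40665, Mul(-1, Function('J')(Add(Add(-60, -69), -48)))) = Add(-40665, Mul(-1, Add(129, Mul(2, Pow(Add(Add(-60, -69), -48), 2))))) = Add(-40665, Mul(-1, Add(129, Mul(2, Pow(Add(-129, -48), 2))))) = Add(-40665, Mul(-1, Add(129, Mul(2, Pow(-177, 2))))) = Add(-40665, Mul(-1, Add(129, Mul(2, 31329)))) = Add(-40665, Mul(-1, Add(129, 62658))) = Add(-40665, Mul(-1, 62787)) = Add(-40665, -62787) = -103452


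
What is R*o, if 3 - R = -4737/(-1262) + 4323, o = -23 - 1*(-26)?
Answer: -16369731/1262 ≈ -12971.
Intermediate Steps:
o = 3 (o = -23 + 26 = 3)
R = -5456577/1262 (R = 3 - (-4737/(-1262) + 4323) = 3 - (-4737*(-1/1262) + 4323) = 3 - (4737/1262 + 4323) = 3 - 1*5460363/1262 = 3 - 5460363/1262 = -5456577/1262 ≈ -4323.8)
R*o = -5456577/1262*3 = -16369731/1262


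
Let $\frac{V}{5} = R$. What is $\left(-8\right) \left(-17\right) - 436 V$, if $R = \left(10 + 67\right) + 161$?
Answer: $-518704$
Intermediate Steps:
$R = 238$ ($R = 77 + 161 = 238$)
$V = 1190$ ($V = 5 \cdot 238 = 1190$)
$\left(-8\right) \left(-17\right) - 436 V = \left(-8\right) \left(-17\right) - 518840 = 136 - 518840 = -518704$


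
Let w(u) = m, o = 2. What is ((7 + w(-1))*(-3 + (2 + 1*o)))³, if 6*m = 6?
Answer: 512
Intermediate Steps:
m = 1 (m = (⅙)*6 = 1)
w(u) = 1
((7 + w(-1))*(-3 + (2 + 1*o)))³ = ((7 + 1)*(-3 + (2 + 1*2)))³ = (8*(-3 + (2 + 2)))³ = (8*(-3 + 4))³ = (8*1)³ = 8³ = 512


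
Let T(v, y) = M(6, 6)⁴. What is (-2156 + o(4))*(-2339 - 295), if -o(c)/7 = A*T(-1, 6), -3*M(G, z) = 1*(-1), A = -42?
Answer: 51024092/9 ≈ 5.6693e+6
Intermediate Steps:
M(G, z) = ⅓ (M(G, z) = -(-1)/3 = -⅓*(-1) = ⅓)
T(v, y) = 1/81 (T(v, y) = (⅓)⁴ = 1/81)
o(c) = 98/27 (o(c) = -(-294)/81 = -7*(-14/27) = 98/27)
(-2156 + o(4))*(-2339 - 295) = (-2156 + 98/27)*(-2339 - 295) = -58114/27*(-2634) = 51024092/9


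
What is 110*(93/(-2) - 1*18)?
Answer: -7095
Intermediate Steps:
110*(93/(-2) - 1*18) = 110*(93*(-1/2) - 18) = 110*(-93/2 - 18) = 110*(-129/2) = -7095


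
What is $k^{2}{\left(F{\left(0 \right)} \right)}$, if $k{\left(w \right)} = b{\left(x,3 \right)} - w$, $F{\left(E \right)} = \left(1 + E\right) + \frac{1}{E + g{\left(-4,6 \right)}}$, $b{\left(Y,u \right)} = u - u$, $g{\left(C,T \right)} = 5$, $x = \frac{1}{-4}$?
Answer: $\frac{36}{25} \approx 1.44$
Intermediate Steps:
$x = - \frac{1}{4} \approx -0.25$
$b{\left(Y,u \right)} = 0$
$F{\left(E \right)} = 1 + E + \frac{1}{5 + E}$ ($F{\left(E \right)} = \left(1 + E\right) + \frac{1}{E + 5} = \left(1 + E\right) + \frac{1}{5 + E} = 1 + E + \frac{1}{5 + E}$)
$k{\left(w \right)} = - w$ ($k{\left(w \right)} = 0 - w = - w$)
$k^{2}{\left(F{\left(0 \right)} \right)} = \left(- \frac{6 + 0^{2} + 6 \cdot 0}{5 + 0}\right)^{2} = \left(- \frac{6 + 0 + 0}{5}\right)^{2} = \left(- \frac{6}{5}\right)^{2} = \frac{36}{25}$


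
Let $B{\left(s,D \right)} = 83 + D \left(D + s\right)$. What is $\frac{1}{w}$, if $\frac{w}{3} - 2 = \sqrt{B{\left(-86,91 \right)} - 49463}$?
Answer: $\frac{2}{146787} - \frac{5 i \sqrt{1957}}{146787} \approx 1.3625 \cdot 10^{-5} - 0.0015069 i$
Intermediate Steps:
$w = 6 + 15 i \sqrt{1957}$ ($w = 6 + 3 \sqrt{\left(83 + 91^{2} + 91 \left(-86\right)\right) - 49463} = 6 + 3 \sqrt{\left(83 + 8281 - 7826\right) - 49463} = 6 + 3 \sqrt{538 - 49463} = 6 + 3 \sqrt{-48925} = 6 + 3 \cdot 5 i \sqrt{1957} = 6 + 15 i \sqrt{1957} \approx 6.0 + 663.57 i$)
$\frac{1}{w} = \frac{1}{6 + 15 i \sqrt{1957}}$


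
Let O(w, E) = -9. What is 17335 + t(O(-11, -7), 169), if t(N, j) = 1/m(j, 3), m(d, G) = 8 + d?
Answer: 3068296/177 ≈ 17335.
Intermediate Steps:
t(N, j) = 1/(8 + j)
17335 + t(O(-11, -7), 169) = 17335 + 1/(8 + 169) = 17335 + 1/177 = 3068296/177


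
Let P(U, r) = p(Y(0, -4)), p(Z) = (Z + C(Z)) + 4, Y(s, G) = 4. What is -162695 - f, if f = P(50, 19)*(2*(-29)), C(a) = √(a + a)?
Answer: -162231 + 116*√2 ≈ -1.6207e+5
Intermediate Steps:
C(a) = √2*√a (C(a) = √(2*a) = √2*√a)
p(Z) = 4 + Z + √2*√Z (p(Z) = (Z + √2*√Z) + 4 = 4 + Z + √2*√Z)
P(U, r) = 8 + 2*√2 (P(U, r) = 4 + 4 + √2*√4 = 4 + 4 + √2*2 = 4 + 4 + 2*√2 = 8 + 2*√2)
f = -464 - 116*√2 (f = (8 + 2*√2)*(2*(-29)) = (8 + 2*√2)*(-58) = -464 - 116*√2 ≈ -628.05)
-162695 - f = -162695 - (-464 - 116*√2) = -162695 + (464 + 116*√2) = -162231 + 116*√2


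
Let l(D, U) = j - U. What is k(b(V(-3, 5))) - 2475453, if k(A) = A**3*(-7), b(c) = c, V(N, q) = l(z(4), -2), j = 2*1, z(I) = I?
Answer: -2475901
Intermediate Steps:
j = 2
l(D, U) = 2 - U
V(N, q) = 4 (V(N, q) = 2 - 1*(-2) = 2 + 2 = 4)
k(A) = -7*A**3
k(b(V(-3, 5))) - 2475453 = -7*4**3 - 2475453 = -7*64 - 2475453 = -448 - 2475453 = -2475901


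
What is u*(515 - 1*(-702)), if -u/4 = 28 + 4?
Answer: -155776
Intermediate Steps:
u = -128 (u = -4*(28 + 4) = -4*32 = -128)
u*(515 - 1*(-702)) = -128*(515 - 1*(-702)) = -128*(515 + 702) = -128*1217 = -155776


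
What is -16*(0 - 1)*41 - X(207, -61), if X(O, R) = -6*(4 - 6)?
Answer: 644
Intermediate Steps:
X(O, R) = 12 (X(O, R) = -6*(-2) = 12)
-16*(0 - 1)*41 - X(207, -61) = -16*(0 - 1)*41 - 1*12 = -16*(-1)*41 - 12 = 16*41 - 12 = 656 - 12 = 644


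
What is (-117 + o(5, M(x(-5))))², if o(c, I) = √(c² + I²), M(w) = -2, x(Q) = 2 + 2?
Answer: (117 - √29)² ≈ 12458.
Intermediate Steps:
x(Q) = 4
o(c, I) = √(I² + c²)
(-117 + o(5, M(x(-5))))² = (-117 + √((-2)² + 5²))² = (-117 + √(4 + 25))² = (-117 + √29)²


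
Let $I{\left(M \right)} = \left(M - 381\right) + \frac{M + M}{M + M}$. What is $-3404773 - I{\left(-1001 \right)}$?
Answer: $-3403392$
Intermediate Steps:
$I{\left(M \right)} = -380 + M$ ($I{\left(M \right)} = \left(-381 + M\right) + \frac{2 M}{2 M} = \left(-381 + M\right) + 2 M \frac{1}{2 M} = \left(-381 + M\right) + 1 = -380 + M$)
$-3404773 - I{\left(-1001 \right)} = -3404773 - \left(-380 - 1001\right) = -3404773 - -1381 = -3404773 + 1381 = -3403392$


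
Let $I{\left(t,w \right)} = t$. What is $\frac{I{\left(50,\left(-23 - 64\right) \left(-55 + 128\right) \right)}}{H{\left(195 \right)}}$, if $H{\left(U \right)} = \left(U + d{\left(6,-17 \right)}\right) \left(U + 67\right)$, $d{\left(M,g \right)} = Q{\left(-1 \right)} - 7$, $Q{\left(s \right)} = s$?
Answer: $\frac{25}{24497} \approx 0.0010205$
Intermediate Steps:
$d{\left(M,g \right)} = -8$ ($d{\left(M,g \right)} = -1 - 7 = -8$)
$H{\left(U \right)} = \left(-8 + U\right) \left(67 + U\right)$ ($H{\left(U \right)} = \left(U - 8\right) \left(U + 67\right) = \left(-8 + U\right) \left(67 + U\right)$)
$\frac{I{\left(50,\left(-23 - 64\right) \left(-55 + 128\right) \right)}}{H{\left(195 \right)}} = \frac{50}{-536 + 195^{2} + 59 \cdot 195} = \frac{50}{-536 + 38025 + 11505} = \frac{50}{48994} = 50 \cdot \frac{1}{48994} = \frac{25}{24497}$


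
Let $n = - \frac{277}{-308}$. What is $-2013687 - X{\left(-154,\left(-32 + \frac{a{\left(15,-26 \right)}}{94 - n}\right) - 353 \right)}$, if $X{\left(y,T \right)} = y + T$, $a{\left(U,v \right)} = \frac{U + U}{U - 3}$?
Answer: $- \frac{11545403934}{5735} \approx -2.0131 \cdot 10^{6}$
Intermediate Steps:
$n = \frac{277}{308}$ ($n = \left(-277\right) \left(- \frac{1}{308}\right) = \frac{277}{308} \approx 0.89935$)
$a{\left(U,v \right)} = \frac{2 U}{-3 + U}$
$X{\left(y,T \right)} = T + y$
$-2013687 - X{\left(-154,\left(-32 + \frac{a{\left(15,-26 \right)}}{94 - n}\right) - 353 \right)} = -2013687 - \left(\left(\left(-32 + \frac{2 \cdot 15 \frac{1}{-3 + 15}}{94 - \frac{277}{308}}\right) - 353\right) - 154\right) = -2013687 - \left(\left(\left(-32 + \frac{2 \cdot 15 \cdot \frac{1}{12}}{94 - \frac{277}{308}}\right) - 353\right) - 154\right) = -2013687 - \left(\left(\left(-32 + \frac{2 \cdot 15 \cdot \frac{1}{12}}{\frac{28675}{308}}\right) - 353\right) - 154\right) = -2013687 - \left(\left(\left(-32 + \frac{5}{2} \cdot \frac{308}{28675}\right) - 353\right) - 154\right) = -2013687 - \left(\left(\left(-32 + \frac{154}{5735}\right) - 353\right) - 154\right) = -2013687 - \left(\left(- \frac{183366}{5735} - 353\right) - 154\right) = -2013687 - \left(- \frac{2207821}{5735} - 154\right) = -2013687 - - \frac{3091011}{5735} = -2013687 + \frac{3091011}{5735} = - \frac{11545403934}{5735}$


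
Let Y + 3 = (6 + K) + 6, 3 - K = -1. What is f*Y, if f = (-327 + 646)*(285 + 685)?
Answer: 4022590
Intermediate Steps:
K = 4 (K = 3 - 1*(-1) = 3 + 1 = 4)
f = 309430 (f = 319*970 = 309430)
Y = 13 (Y = -3 + ((6 + 4) + 6) = -3 + (10 + 6) = -3 + 16 = 13)
f*Y = 309430*13 = 4022590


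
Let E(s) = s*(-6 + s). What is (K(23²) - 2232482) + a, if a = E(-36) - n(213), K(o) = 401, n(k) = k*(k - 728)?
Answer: -2120874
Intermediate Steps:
n(k) = k*(-728 + k)
a = 111207 (a = -36*(-6 - 36) - 213*(-728 + 213) = -36*(-42) - 213*(-515) = 1512 - 1*(-109695) = 1512 + 109695 = 111207)
(K(23²) - 2232482) + a = (401 - 2232482) + 111207 = -2232081 + 111207 = -2120874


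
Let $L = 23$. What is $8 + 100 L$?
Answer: $2308$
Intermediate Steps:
$8 + 100 L = 8 + 100 \cdot 23 = 8 + 2300 = 2308$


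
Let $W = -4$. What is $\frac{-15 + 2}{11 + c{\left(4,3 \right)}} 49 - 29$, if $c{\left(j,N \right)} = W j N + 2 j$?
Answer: $- \frac{204}{29} \approx -7.0345$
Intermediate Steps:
$c{\left(j,N \right)} = 2 j - 4 N j$ ($c{\left(j,N \right)} = - 4 j N + 2 j = - 4 N j + 2 j = 2 j - 4 N j$)
$\frac{-15 + 2}{11 + c{\left(4,3 \right)}} 49 - 29 = \frac{-15 + 2}{11 + 2 \cdot 4 \left(1 - 6\right)} 49 - 29 = - \frac{13}{11 + 2 \cdot 4 \left(1 - 6\right)} 49 - 29 = - \frac{13}{11 + 2 \cdot 4 \left(-5\right)} 49 - 29 = - \frac{13}{11 - 40} \cdot 49 - 29 = - \frac{13}{-29} \cdot 49 - 29 = \left(-13\right) \left(- \frac{1}{29}\right) 49 - 29 = \frac{13}{29} \cdot 49 - 29 = \frac{637}{29} - 29 = - \frac{204}{29}$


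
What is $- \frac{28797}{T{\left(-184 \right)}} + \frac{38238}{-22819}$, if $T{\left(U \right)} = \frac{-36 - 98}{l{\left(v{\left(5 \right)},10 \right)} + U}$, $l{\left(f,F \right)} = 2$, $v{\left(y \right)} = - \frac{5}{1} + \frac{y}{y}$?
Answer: $- \frac{59800367559}{1528873} \approx -39114.0$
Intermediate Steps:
$v{\left(y \right)} = -4$ ($v{\left(y \right)} = \left(-5\right) 1 + 1 = -5 + 1 = -4$)
$T{\left(U \right)} = - \frac{134}{2 + U}$ ($T{\left(U \right)} = \frac{-36 - 98}{2 + U} = - \frac{134}{2 + U}$)
$- \frac{28797}{T{\left(-184 \right)}} + \frac{38238}{-22819} = - \frac{28797}{\left(-134\right) \frac{1}{2 - 184}} + \frac{38238}{-22819} = - \frac{28797}{\left(-134\right) \frac{1}{-182}} + 38238 \left(- \frac{1}{22819}\right) = - \frac{28797}{\left(-134\right) \left(- \frac{1}{182}\right)} - \frac{38238}{22819} = - \frac{28797}{\frac{67}{91}} - \frac{38238}{22819} = \left(-28797\right) \frac{91}{67} - \frac{38238}{22819} = - \frac{2620527}{67} - \frac{38238}{22819} = - \frac{59800367559}{1528873}$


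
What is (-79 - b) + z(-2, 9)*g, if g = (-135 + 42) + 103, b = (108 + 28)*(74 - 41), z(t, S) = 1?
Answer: -4557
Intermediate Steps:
b = 4488 (b = 136*33 = 4488)
g = 10 (g = -93 + 103 = 10)
(-79 - b) + z(-2, 9)*g = (-79 - 1*4488) + 1*10 = (-79 - 4488) + 10 = -4567 + 10 = -4557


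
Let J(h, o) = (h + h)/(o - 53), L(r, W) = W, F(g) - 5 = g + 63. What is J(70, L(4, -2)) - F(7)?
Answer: -853/11 ≈ -77.545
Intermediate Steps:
F(g) = 68 + g (F(g) = 5 + (g + 63) = 5 + (63 + g) = 68 + g)
J(h, o) = 2*h/(-53 + o) (J(h, o) = (2*h)/(-53 + o) = 2*h/(-53 + o))
J(70, L(4, -2)) - F(7) = 2*70/(-53 - 2) - (68 + 7) = 2*70/(-55) - 1*75 = 2*70*(-1/55) - 75 = -28/11 - 75 = -853/11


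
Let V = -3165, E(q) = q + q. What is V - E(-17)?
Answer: -3131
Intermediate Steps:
E(q) = 2*q
V - E(-17) = -3165 - 2*(-17) = -3165 - 1*(-34) = -3165 + 34 = -3131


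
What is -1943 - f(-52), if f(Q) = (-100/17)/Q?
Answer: -429428/221 ≈ -1943.1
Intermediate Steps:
f(Q) = -100/(17*Q) (f(Q) = (-100*1/17)/Q = -100/(17*Q))
-1943 - f(-52) = -1943 - (-100)/(17*(-52)) = -1943 - (-100)*(-1)/(17*52) = -1943 - 1*25/221 = -1943 - 25/221 = -429428/221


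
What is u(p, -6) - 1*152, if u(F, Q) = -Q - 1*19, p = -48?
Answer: -165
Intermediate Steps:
u(F, Q) = -19 - Q (u(F, Q) = -Q - 19 = -19 - Q)
u(p, -6) - 1*152 = (-19 - 1*(-6)) - 1*152 = (-19 + 6) - 152 = -13 - 152 = -165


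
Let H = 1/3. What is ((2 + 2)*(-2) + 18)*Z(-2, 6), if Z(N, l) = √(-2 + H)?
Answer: 10*I*√15/3 ≈ 12.91*I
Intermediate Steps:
H = ⅓ ≈ 0.33333
Z(N, l) = I*√15/3 (Z(N, l) = √(-2 + ⅓) = √(-5/3) = I*√15/3)
((2 + 2)*(-2) + 18)*Z(-2, 6) = ((2 + 2)*(-2) + 18)*(I*√15/3) = (4*(-2) + 18)*(I*√15/3) = (-8 + 18)*(I*√15/3) = 10*(I*√15/3) = 10*I*√15/3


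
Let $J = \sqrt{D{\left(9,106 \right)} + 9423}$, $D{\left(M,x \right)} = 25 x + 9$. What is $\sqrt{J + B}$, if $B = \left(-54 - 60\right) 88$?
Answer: $\sqrt{-10032 + \sqrt{12082}} \approx 99.61 i$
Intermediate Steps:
$D{\left(M,x \right)} = 9 + 25 x$
$J = \sqrt{12082}$ ($J = \sqrt{\left(9 + 25 \cdot 106\right) + 9423} = \sqrt{\left(9 + 2650\right) + 9423} = \sqrt{2659 + 9423} = \sqrt{12082} \approx 109.92$)
$B = -10032$ ($B = \left(-54 - 60\right) 88 = \left(-114\right) 88 = -10032$)
$\sqrt{J + B} = \sqrt{\sqrt{12082} - 10032} = \sqrt{-10032 + \sqrt{12082}}$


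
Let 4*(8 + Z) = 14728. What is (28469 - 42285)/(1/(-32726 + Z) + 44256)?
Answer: -401382432/1285725311 ≈ -0.31218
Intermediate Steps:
Z = 3674 (Z = -8 + (1/4)*14728 = -8 + 3682 = 3674)
(28469 - 42285)/(1/(-32726 + Z) + 44256) = (28469 - 42285)/(1/(-32726 + 3674) + 44256) = -13816/(1/(-29052) + 44256) = -13816/(-1/29052 + 44256) = -13816/1285725311/29052 = -13816*29052/1285725311 = -401382432/1285725311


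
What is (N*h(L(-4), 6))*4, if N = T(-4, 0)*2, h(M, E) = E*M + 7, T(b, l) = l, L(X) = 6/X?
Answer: 0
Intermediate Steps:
h(M, E) = 7 + E*M
N = 0 (N = 0*2 = 0)
(N*h(L(-4), 6))*4 = (0*(7 + 6*(6/(-4))))*4 = (0*(7 + 6*(6*(-1/4))))*4 = (0*(7 + 6*(-3/2)))*4 = (0*(7 - 9))*4 = (0*(-2))*4 = 0*4 = 0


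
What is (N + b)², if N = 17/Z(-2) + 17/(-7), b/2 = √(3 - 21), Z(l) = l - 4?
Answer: (221 - 252*I*√2)²/1764 ≈ -44.312 - 89.297*I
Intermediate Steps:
Z(l) = -4 + l
b = 6*I*√2 (b = 2*√(3 - 21) = 2*√(-18) = 2*(3*I*√2) = 6*I*√2 ≈ 8.4853*I)
N = -221/42 (N = 17/(-4 - 2) + 17/(-7) = 17/(-6) + 17*(-⅐) = 17*(-⅙) - 17/7 = -17/6 - 17/7 = -221/42 ≈ -5.2619)
(N + b)² = (-221/42 + 6*I*√2)²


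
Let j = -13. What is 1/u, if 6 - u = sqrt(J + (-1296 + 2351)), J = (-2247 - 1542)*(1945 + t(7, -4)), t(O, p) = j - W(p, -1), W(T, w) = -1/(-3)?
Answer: 3/3659033 + I*sqrt(7318030)/7318066 ≈ 8.1989e-7 + 0.00036966*I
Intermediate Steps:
W(T, w) = 1/3 (W(T, w) = -1*(-1/3) = 1/3)
t(O, p) = -40/3 (t(O, p) = -13 - 1*1/3 = -13 - 1/3 = -40/3)
J = -7319085 (J = (-2247 - 1542)*(1945 - 40/3) = -3789*5795/3 = -7319085)
u = 6 - I*sqrt(7318030) (u = 6 - sqrt(-7319085 + (-1296 + 2351)) = 6 - sqrt(-7319085 + 1055) = 6 - sqrt(-7318030) = 6 - I*sqrt(7318030) ≈ 6.0 - 2705.2*I)
1/u = 1/(6 - I*sqrt(7318030))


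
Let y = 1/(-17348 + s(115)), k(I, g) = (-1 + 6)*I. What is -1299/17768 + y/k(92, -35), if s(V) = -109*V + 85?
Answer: -278211167/3805428085 ≈ -0.073109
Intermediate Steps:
s(V) = 85 - 109*V
k(I, g) = 5*I
y = -1/29798 (y = 1/(-17348 + (85 - 109*115)) = 1/(-17348 + (85 - 12535)) = 1/(-17348 - 12450) = 1/(-29798) = -1/29798 ≈ -3.3559e-5)
-1299/17768 + y/k(92, -35) = -1299/17768 - 1/(29798*(5*92)) = -1299*1/17768 - 1/29798/460 = -1299/17768 - 1/29798*1/460 = -1299/17768 - 1/13707080 = -278211167/3805428085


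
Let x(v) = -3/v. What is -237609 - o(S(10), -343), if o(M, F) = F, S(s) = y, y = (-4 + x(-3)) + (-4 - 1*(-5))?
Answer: -237266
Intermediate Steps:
y = -2 (y = (-4 - 3/(-3)) + (-4 - 1*(-5)) = (-4 - 3*(-⅓)) + (-4 + 5) = (-4 + 1) + 1 = -3 + 1 = -2)
S(s) = -2
-237609 - o(S(10), -343) = -237609 - 1*(-343) = -237609 + 343 = -237266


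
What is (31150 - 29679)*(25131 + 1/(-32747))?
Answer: 1210581303176/32747 ≈ 3.6968e+7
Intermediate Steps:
(31150 - 29679)*(25131 + 1/(-32747)) = 1471*(25131 - 1/32747) = 1471*(822964856/32747) = 1210581303176/32747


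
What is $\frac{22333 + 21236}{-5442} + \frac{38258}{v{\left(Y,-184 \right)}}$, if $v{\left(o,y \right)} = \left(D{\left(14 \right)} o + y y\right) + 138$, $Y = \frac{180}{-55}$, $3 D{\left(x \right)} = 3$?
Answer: $- \frac{2333360261}{339125486} \approx -6.8805$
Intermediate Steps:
$D{\left(x \right)} = 1$ ($D{\left(x \right)} = \frac{1}{3} \cdot 3 = 1$)
$Y = - \frac{36}{11}$ ($Y = 180 \left(- \frac{1}{55}\right) = - \frac{36}{11} \approx -3.2727$)
$v{\left(o,y \right)} = 138 + o + y^{2}$ ($v{\left(o,y \right)} = \left(1 o + y y\right) + 138 = \left(o + y^{2}\right) + 138 = 138 + o + y^{2}$)
$\frac{22333 + 21236}{-5442} + \frac{38258}{v{\left(Y,-184 \right)}} = \frac{22333 + 21236}{-5442} + \frac{38258}{138 - \frac{36}{11} + \left(-184\right)^{2}} = 43569 \left(- \frac{1}{5442}\right) + \frac{38258}{138 - \frac{36}{11} + 33856} = - \frac{14523}{1814} + \frac{38258}{\frac{373898}{11}} = - \frac{14523}{1814} + 38258 \cdot \frac{11}{373898} = - \frac{14523}{1814} + \frac{210419}{186949} = - \frac{2333360261}{339125486}$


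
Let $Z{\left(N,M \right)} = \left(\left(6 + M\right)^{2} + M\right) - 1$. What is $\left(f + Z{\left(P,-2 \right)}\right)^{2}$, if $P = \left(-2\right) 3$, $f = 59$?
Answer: $5184$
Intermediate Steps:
$P = -6$
$Z{\left(N,M \right)} = -1 + M + \left(6 + M\right)^{2}$ ($Z{\left(N,M \right)} = \left(M + \left(6 + M\right)^{2}\right) - 1 = -1 + M + \left(6 + M\right)^{2}$)
$\left(f + Z{\left(P,-2 \right)}\right)^{2} = \left(59 - \left(3 - \left(6 - 2\right)^{2}\right)\right)^{2} = \left(59 - \left(3 - 16\right)\right)^{2} = \left(59 - -13\right)^{2} = \left(59 + 13\right)^{2} = 72^{2} = 5184$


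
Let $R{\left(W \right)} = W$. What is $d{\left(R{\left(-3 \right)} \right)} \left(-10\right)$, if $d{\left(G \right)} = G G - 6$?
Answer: $-30$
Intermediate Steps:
$d{\left(G \right)} = -6 + G^{2}$ ($d{\left(G \right)} = G^{2} - 6 = -6 + G^{2}$)
$d{\left(R{\left(-3 \right)} \right)} \left(-10\right) = \left(-6 + \left(-3\right)^{2}\right) \left(-10\right) = \left(-6 + 9\right) \left(-10\right) = 3 \left(-10\right) = -30$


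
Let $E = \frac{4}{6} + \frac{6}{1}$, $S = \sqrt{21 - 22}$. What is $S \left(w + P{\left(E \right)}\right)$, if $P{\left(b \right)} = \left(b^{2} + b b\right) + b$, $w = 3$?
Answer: $\frac{887 i}{9} \approx 98.556 i$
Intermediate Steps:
$S = i$ ($S = \sqrt{-1} = i \approx 1.0 i$)
$E = \frac{20}{3}$ ($E = 4 \cdot \frac{1}{6} + 6 \cdot 1 = \frac{2}{3} + 6 = \frac{20}{3} \approx 6.6667$)
$P{\left(b \right)} = b + 2 b^{2}$ ($P{\left(b \right)} = \left(b^{2} + b^{2}\right) + b = 2 b^{2} + b = b + 2 b^{2}$)
$S \left(w + P{\left(E \right)}\right) = i \left(3 + \frac{20 \left(1 + 2 \cdot \frac{20}{3}\right)}{3}\right) = i \left(3 + \frac{20 \left(1 + \frac{40}{3}\right)}{3}\right) = i \left(3 + \frac{20}{3} \cdot \frac{43}{3}\right) = i \left(3 + \frac{860}{9}\right) = i \frac{887}{9} = \frac{887 i}{9}$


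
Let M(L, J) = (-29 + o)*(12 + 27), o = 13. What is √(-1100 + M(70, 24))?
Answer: 2*I*√431 ≈ 41.521*I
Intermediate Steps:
M(L, J) = -624 (M(L, J) = (-29 + 13)*(12 + 27) = -16*39 = -624)
√(-1100 + M(70, 24)) = √(-1100 - 624) = √(-1724) = 2*I*√431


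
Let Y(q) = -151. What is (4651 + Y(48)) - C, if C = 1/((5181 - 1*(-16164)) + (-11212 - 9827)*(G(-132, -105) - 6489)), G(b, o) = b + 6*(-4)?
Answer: 629214749999/139825500 ≈ 4500.0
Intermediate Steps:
G(b, o) = -24 + b (G(b, o) = b - 24 = -24 + b)
C = 1/139825500 (C = 1/((5181 - 1*(-16164)) + (-11212 - 9827)*((-24 - 132) - 6489)) = 1/((5181 + 16164) - 21039*(-156 - 6489)) = 1/(21345 - 21039*(-6645)) = 1/(21345 + 139804155) = 1/139825500 ≈ 7.1518e-9)
(4651 + Y(48)) - C = (4651 - 151) - 1*1/139825500 = 4500 - 1/139825500 = 629214749999/139825500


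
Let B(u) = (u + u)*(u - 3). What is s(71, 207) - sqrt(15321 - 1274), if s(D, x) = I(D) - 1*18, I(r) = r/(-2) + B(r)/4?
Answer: 4721/2 - sqrt(14047) ≈ 2242.0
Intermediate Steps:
B(u) = 2*u*(-3 + u) (B(u) = (2*u)*(-3 + u) = 2*u*(-3 + u))
I(r) = -r/2 + r*(-3 + r)/2 (I(r) = r/(-2) + (2*r*(-3 + r))/4 = r*(-1/2) + (2*r*(-3 + r))*(1/4) = -r/2 + r*(-3 + r)/2)
s(D, x) = -18 + D*(-4 + D)/2 (s(D, x) = D*(-4 + D)/2 - 1*18 = D*(-4 + D)/2 - 18 = -18 + D*(-4 + D)/2)
s(71, 207) - sqrt(15321 - 1274) = (-18 + (1/2)*71**2 - 2*71) - sqrt(15321 - 1274) = (-18 + (1/2)*5041 - 142) - sqrt(14047) = (-18 + 5041/2 - 142) - sqrt(14047) = 4721/2 - sqrt(14047)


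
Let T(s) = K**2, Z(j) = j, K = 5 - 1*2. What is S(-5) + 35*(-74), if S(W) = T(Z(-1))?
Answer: -2581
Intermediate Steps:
K = 3 (K = 5 - 2 = 3)
T(s) = 9 (T(s) = 3**2 = 9)
S(W) = 9
S(-5) + 35*(-74) = 9 + 35*(-74) = 9 - 2590 = -2581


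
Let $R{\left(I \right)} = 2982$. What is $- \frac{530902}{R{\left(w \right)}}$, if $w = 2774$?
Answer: $- \frac{265451}{1491} \approx -178.04$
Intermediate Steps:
$- \frac{530902}{R{\left(w \right)}} = - \frac{530902}{2982} = \left(-530902\right) \frac{1}{2982} = - \frac{265451}{1491}$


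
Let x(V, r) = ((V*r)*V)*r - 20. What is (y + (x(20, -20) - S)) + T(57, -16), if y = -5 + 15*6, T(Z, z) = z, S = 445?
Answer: 159604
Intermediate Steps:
x(V, r) = -20 + V²*r² (x(V, r) = (r*V²)*r - 20 = V²*r² - 20 = -20 + V²*r²)
y = 85 (y = -5 + 90 = 85)
(y + (x(20, -20) - S)) + T(57, -16) = (85 + ((-20 + 20²*(-20)²) - 1*445)) - 16 = (85 + ((-20 + 400*400) - 445)) - 16 = (85 + ((-20 + 160000) - 445)) - 16 = (85 + (159980 - 445)) - 16 = (85 + 159535) - 16 = 159620 - 16 = 159604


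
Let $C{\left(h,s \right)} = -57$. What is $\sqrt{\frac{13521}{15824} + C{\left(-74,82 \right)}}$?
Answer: $\frac{i \sqrt{878674083}}{3956} \approx 7.493 i$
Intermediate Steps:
$\sqrt{\frac{13521}{15824} + C{\left(-74,82 \right)}} = \sqrt{\frac{13521}{15824} - 57} = \sqrt{- \frac{888447}{15824}} = \frac{i \sqrt{878674083}}{3956}$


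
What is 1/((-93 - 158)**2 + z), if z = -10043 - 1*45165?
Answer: 1/7793 ≈ 0.00012832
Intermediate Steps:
z = -55208 (z = -10043 - 45165 = -55208)
1/((-93 - 158)**2 + z) = 1/((-93 - 158)**2 - 55208) = 1/((-251)**2 - 55208) = 1/(63001 - 55208) = 1/7793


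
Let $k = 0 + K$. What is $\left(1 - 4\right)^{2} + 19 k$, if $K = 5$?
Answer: $104$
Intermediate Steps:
$k = 5$ ($k = 0 + 5 = 5$)
$\left(1 - 4\right)^{2} + 19 k = \left(1 - 4\right)^{2} + 19 \cdot 5 = \left(-3\right)^{2} + 95 = 9 + 95 = 104$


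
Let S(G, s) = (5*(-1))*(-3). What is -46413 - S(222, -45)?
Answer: -46428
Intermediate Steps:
S(G, s) = 15 (S(G, s) = -5*(-3) = 15)
-46413 - S(222, -45) = -46413 - 1*15 = -46413 - 15 = -46428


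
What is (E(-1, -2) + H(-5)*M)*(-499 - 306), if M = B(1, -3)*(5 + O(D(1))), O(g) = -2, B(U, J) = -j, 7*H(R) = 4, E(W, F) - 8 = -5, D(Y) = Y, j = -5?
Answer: -9315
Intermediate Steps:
E(W, F) = 3 (E(W, F) = 8 - 5 = 3)
H(R) = 4/7 (H(R) = (⅐)*4 = 4/7)
B(U, J) = 5 (B(U, J) = -1*(-5) = 5)
M = 15 (M = 5*(5 - 2) = 5*3 = 15)
(E(-1, -2) + H(-5)*M)*(-499 - 306) = (3 + (4/7)*15)*(-499 - 306) = (3 + 60/7)*(-805) = (81/7)*(-805) = -9315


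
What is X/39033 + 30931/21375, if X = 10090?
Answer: 158111497/92703375 ≈ 1.7056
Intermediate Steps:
X/39033 + 30931/21375 = 10090/39033 + 30931/21375 = 158111497/92703375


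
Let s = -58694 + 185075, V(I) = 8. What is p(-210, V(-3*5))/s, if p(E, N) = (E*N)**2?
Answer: 940800/42127 ≈ 22.332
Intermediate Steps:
p(E, N) = E**2*N**2
s = 126381
p(-210, V(-3*5))/s = ((-210)**2*8**2)/126381 = (44100*64)*(1/126381) = 2822400*(1/126381) = 940800/42127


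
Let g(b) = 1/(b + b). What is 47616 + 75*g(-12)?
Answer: 380903/8 ≈ 47613.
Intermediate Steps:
g(b) = 1/(2*b)
47616 + 75*g(-12) = 47616 + 75*((½)/(-12)) = 47616 + 75*((½)*(-1/12)) = 47616 + 75*(-1/24) = 47616 - 25/8 = 380903/8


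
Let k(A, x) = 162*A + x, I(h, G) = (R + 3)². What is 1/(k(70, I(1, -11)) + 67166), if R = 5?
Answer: 1/78570 ≈ 1.2727e-5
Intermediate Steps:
I(h, G) = 64 (I(h, G) = (5 + 3)² = 8² = 64)
k(A, x) = x + 162*A
1/(k(70, I(1, -11)) + 67166) = 1/((64 + 162*70) + 67166) = 1/((64 + 11340) + 67166) = 1/(11404 + 67166) = 1/78570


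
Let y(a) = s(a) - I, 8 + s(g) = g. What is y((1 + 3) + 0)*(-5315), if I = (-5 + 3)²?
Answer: 42520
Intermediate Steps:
s(g) = -8 + g
I = 4 (I = (-2)² = 4)
y(a) = -12 + a (y(a) = (-8 + a) - 1*4 = (-8 + a) - 4 = -12 + a)
y((1 + 3) + 0)*(-5315) = (-12 + ((1 + 3) + 0))*(-5315) = (-12 + (4 + 0))*(-5315) = (-12 + 4)*(-5315) = -8*(-5315) = 42520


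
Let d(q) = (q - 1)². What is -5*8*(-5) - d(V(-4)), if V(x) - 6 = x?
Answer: 199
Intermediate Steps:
V(x) = 6 + x
d(q) = (-1 + q)²
-5*8*(-5) - d(V(-4)) = -5*8*(-5) - (-1 + (6 - 4))² = -40*(-5) - (-1 + 2)² = 200 - 1*1² = 200 - 1*1 = 200 - 1 = 199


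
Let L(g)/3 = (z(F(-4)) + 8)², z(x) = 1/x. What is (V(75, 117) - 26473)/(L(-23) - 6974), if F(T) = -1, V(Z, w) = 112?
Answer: 26361/6827 ≈ 3.8613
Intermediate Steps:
L(g) = 147 (L(g) = 3*(1/(-1) + 8)² = 3*(-1 + 8)² = 3*7² = 3*49 = 147)
(V(75, 117) - 26473)/(L(-23) - 6974) = (112 - 26473)/(147 - 6974) = -26361/(-6827) = -26361*(-1/6827) = 26361/6827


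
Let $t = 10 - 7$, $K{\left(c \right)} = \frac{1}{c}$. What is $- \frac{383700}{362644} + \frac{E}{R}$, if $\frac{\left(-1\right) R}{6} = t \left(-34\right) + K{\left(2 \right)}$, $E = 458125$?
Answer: $\frac{41475652300}{55212549} \approx 751.2$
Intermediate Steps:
$t = 3$ ($t = 10 - 7 = 3$)
$R = 609$ ($R = - 6 \left(3 \left(-34\right) + \frac{1}{2}\right) = - 6 \left(-102 + \frac{1}{2}\right) = \left(-6\right) \left(- \frac{203}{2}\right) = 609$)
$- \frac{383700}{362644} + \frac{E}{R} = - \frac{383700}{362644} + \frac{458125}{609} = \left(-383700\right) \frac{1}{362644} + 458125 \cdot \frac{1}{609} = - \frac{95925}{90661} + \frac{458125}{609} = \frac{41475652300}{55212549}$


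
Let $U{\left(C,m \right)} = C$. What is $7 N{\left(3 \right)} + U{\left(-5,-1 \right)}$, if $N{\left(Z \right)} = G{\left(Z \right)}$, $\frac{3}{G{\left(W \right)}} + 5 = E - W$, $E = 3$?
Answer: $- \frac{46}{5} \approx -9.2$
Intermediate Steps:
$G{\left(W \right)} = \frac{3}{-2 - W}$ ($G{\left(W \right)} = \frac{3}{-5 - \left(-3 + W\right)} = \frac{3}{-2 - W}$)
$N{\left(Z \right)} = - \frac{3}{2 + Z}$
$7 N{\left(3 \right)} + U{\left(-5,-1 \right)} = 7 \left(- \frac{3}{2 + 3}\right) - 5 = 7 \left(- \frac{3}{5}\right) - 5 = - \frac{21}{5} - 5 = - \frac{46}{5}$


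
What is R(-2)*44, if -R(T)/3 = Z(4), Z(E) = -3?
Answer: 396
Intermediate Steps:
R(T) = 9 (R(T) = -3*(-3) = 9)
R(-2)*44 = 9*44 = 396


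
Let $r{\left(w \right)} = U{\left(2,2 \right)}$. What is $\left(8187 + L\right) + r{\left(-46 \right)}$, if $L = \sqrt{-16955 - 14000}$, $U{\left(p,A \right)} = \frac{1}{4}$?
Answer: $\frac{32749}{4} + i \sqrt{30955} \approx 8187.3 + 175.94 i$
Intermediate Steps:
$U{\left(p,A \right)} = \frac{1}{4}$
$r{\left(w \right)} = \frac{1}{4}$
$L = i \sqrt{30955}$ ($L = \sqrt{-30955} = i \sqrt{30955} \approx 175.94 i$)
$\left(8187 + L\right) + r{\left(-46 \right)} = \left(8187 + i \sqrt{30955}\right) + \frac{1}{4} = \frac{32749}{4} + i \sqrt{30955}$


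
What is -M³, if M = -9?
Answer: 729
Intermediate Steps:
-M³ = -1*(-9)³ = -1*(-729) = 729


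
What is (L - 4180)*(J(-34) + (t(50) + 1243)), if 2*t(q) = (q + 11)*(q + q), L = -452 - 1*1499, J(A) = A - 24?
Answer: -25964785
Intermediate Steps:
J(A) = -24 + A
L = -1951 (L = -452 - 1499 = -1951)
t(q) = q*(11 + q) (t(q) = ((q + 11)*(q + q))/2 = ((11 + q)*(2*q))/2 = (2*q*(11 + q))/2 = q*(11 + q))
(L - 4180)*(J(-34) + (t(50) + 1243)) = (-1951 - 4180)*((-24 - 34) + (50*(11 + 50) + 1243)) = -6131*(-58 + (50*61 + 1243)) = -6131*(-58 + (3050 + 1243)) = -6131*(-58 + 4293) = -6131*4235 = -25964785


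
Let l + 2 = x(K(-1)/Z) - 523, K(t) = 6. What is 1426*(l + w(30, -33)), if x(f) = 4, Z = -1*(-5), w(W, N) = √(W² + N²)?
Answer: -742946 + 4278*√221 ≈ -6.7935e+5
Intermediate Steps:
w(W, N) = √(N² + W²)
Z = 5
l = -521 (l = -2 + (4 - 523) = -2 - 519 = -521)
1426*(l + w(30, -33)) = 1426*(-521 + √((-33)² + 30²)) = 1426*(-521 + √(1089 + 900)) = 1426*(-521 + √1989) = 1426*(-521 + 3*√221) = -742946 + 4278*√221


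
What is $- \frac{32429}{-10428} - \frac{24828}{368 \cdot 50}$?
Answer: $\frac{21111701}{11992200} \approx 1.7605$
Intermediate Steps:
$- \frac{32429}{-10428} - \frac{24828}{368 \cdot 50} = \left(-32429\right) \left(- \frac{1}{10428}\right) - \frac{24828}{18400} = \frac{32429}{10428} - \frac{6207}{4600} = \frac{21111701}{11992200}$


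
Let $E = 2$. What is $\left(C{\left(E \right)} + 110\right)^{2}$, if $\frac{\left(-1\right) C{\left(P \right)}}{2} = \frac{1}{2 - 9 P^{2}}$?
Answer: $\frac{3500641}{289} \approx 12113.0$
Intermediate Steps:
$C{\left(P \right)} = - \frac{2}{2 - 9 P^{2}}$
$\left(C{\left(E \right)} + 110\right)^{2} = \left(\frac{2}{-2 + 9 \cdot 2^{2}} + 110\right)^{2} = \left(\frac{2}{-2 + 9 \cdot 4} + 110\right)^{2} = \left(\frac{2}{-2 + 36} + 110\right)^{2} = \left(\frac{2}{34} + 110\right)^{2} = \left(2 \cdot \frac{1}{34} + 110\right)^{2} = \left(\frac{1}{17} + 110\right)^{2} = \left(\frac{1871}{17}\right)^{2} = \frac{3500641}{289}$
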